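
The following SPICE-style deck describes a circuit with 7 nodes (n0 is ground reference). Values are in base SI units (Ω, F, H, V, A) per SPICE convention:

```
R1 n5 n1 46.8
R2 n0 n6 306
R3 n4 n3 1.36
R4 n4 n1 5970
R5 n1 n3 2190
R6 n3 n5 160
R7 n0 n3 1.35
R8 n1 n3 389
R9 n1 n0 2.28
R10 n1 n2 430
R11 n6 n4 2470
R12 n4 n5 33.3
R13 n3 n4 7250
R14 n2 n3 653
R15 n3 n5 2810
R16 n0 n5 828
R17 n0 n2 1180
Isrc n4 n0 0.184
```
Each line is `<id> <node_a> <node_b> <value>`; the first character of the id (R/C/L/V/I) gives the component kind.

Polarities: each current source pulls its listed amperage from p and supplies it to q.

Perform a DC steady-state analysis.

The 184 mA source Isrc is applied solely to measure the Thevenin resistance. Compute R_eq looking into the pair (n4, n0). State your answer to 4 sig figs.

R_eq = 2.611 Ω

Apply KCL at each of the 6 non-ground nodes and solve the resulting linear system.
Node n1: branches {R1, R4, R5, R8, R9, R10} → V_1 = -0.01480
Node n2: branches {R10, R14, R17} → V_2 = -0.08507
Node n3: branches {R3, R5, R6, R7, R8, R13, R14, R15} → V_3 = -0.2389
Node n4: branches {R3, R4, R11, R12, R13, Isrc} → V_4 = -0.4803
Node n5: branches {R1, R6, R12, R15, R16} → V_5 = -0.2756
Node n6: branches {R2, R11} → V_6 = -0.05295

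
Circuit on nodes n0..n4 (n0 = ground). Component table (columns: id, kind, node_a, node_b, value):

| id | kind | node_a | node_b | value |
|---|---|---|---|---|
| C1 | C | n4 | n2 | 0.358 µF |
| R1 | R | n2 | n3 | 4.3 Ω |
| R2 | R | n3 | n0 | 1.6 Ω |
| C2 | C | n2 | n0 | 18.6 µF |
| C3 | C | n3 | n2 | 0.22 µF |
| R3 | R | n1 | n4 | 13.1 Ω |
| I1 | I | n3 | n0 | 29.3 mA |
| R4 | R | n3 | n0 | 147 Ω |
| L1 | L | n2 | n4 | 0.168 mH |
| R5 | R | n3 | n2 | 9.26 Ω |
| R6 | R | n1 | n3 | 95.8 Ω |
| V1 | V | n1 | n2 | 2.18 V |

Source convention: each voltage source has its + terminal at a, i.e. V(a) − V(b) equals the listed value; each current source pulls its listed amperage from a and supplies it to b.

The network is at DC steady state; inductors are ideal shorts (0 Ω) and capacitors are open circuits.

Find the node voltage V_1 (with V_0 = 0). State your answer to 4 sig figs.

2.069 V

Element admittances at DC:
  Y(C1) = 0.000 S between n4,n2
  Y(R1) = 0.2326 S between n2,n3
  Y(R2) = 0.6250 S between n3,n0
  Y(C2) = 0.000 S between n2,n0
  Y(C3) = 0.000 S between n3,n2
  Y(R3) = 0.07634 S between n1,n4
  I1: injects 0.0293 A into n0 (from n3)
  Y(R4) = 0.006803 S between n3,n0
  L1: short n2↔n4 (DC inductor)
  Y(R5) = 0.1080 S between n3,n2
  Y(R6) = 0.01044 S between n1,n3
  V1: constraint V(n1)−V(n2) = 2.18
Assemble and solve the 6×6 MNA system:
  V(n1)=2.069  V(n2)=-0.1112  V(n3)=-0.04638  V(n4)=-0.1112
  i(L1)=-0.1664  i(V1)=-0.1885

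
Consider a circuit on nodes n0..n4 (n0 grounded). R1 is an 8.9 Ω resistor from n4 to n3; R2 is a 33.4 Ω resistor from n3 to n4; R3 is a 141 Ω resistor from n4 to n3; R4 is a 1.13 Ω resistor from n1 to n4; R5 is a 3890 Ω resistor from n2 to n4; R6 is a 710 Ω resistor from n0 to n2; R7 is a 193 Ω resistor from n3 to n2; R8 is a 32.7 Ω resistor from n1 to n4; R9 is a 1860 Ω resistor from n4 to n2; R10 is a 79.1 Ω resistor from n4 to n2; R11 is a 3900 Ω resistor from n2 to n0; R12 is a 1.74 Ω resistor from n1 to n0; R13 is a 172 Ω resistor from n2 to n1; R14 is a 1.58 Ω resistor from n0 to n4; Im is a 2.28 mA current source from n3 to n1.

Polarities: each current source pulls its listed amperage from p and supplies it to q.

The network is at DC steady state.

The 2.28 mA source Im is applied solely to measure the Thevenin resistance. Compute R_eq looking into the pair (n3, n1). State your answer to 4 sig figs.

MNA unknowns: 4 node voltages V₁..V_4
R1: Y=0.1124 on G[4,3]
R2: Y=0.02994 on G[3,4]
R3: Y=0.007092 on G[4,3]
R4: Y=0.8850 on G[1,4]
R5: Y=0.0002571 on G[2,4]
R6: Y=0.001408 on G[0,2]
R7: Y=0.005181 on G[3,2]
R8: Y=0.03058 on G[1,4]
R9: Y=0.0005376 on G[4,2]
R10: Y=0.01264 on G[4,2]
R11: Y=0.0002564 on G[2,0]
R12: Y=0.5747 on G[1,0]
R13: Y=0.005814 on G[2,1]
R14: Y=0.6329 on G[0,4]
Im: z[3]−=0.00228, z[1]+=0.00228
solve → V1=0.0009747, V2=-0.003353, V3=-0.01571, V4=-0.0008763

R_eq = 7.318 Ω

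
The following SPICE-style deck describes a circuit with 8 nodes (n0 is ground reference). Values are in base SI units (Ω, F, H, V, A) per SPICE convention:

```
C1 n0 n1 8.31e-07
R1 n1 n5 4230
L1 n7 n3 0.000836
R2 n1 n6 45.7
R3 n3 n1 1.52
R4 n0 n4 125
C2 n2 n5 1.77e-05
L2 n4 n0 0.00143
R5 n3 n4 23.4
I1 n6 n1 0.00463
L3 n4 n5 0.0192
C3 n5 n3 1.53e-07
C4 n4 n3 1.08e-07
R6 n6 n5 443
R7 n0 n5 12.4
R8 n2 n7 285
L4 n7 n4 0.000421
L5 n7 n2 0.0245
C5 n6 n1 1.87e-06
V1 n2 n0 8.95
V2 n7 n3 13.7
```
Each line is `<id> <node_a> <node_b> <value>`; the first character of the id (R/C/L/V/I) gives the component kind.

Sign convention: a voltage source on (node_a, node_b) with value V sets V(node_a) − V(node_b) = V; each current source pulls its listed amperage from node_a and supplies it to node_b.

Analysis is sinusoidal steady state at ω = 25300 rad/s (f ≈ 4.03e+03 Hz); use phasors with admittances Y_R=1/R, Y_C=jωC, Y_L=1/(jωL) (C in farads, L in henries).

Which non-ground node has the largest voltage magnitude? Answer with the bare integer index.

Apply KCL at each of the 7 non-ground nodes and solve the resulting linear system.
Node n1: branches {C1, R1, R2, R3, I1, C5} → V_1 = 4.956+23.73j
Node n2: branches {C2, R8, L5, V1} → V_2 = 8.950+0.000j
Node n3: branches {L1, R3, R5, C3, C4, V2} → V_3 = 4.181+23.97j
Node n4: branches {R4, L2, R5, L3, C4, L4} → V_4 = 11.64+14.70j
Node n5: branches {R1, C2, L3, C3, R6, R7} → V_5 = 8.707+1.726j
Node n6: branches {R2, I1, R6, C5} → V_6 = 4.156+23.24j
Node n7: branches {L1, R8, L4, L5, V2} → V_7 = 17.88+23.97j
Source currents: i(V1)=-0.7027-0.03924j, i(V2)=-0.9403+1.164j

7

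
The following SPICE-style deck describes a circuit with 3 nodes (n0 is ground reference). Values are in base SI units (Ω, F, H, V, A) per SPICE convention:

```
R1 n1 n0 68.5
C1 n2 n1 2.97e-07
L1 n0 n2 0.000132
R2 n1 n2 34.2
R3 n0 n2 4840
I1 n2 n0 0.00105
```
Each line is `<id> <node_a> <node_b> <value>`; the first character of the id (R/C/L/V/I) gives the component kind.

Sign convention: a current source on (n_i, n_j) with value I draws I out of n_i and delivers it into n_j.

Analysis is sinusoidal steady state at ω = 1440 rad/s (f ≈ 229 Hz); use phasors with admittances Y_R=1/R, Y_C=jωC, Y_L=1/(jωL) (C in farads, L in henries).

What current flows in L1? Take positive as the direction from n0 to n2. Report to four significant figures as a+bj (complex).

0.001050-1.985e-06j A

Apply KCL at each of the 2 non-ground nodes and solve the resulting linear system.
Node n1: branches {R1, C1, R2} → V_1 = 3.967e-07-0.0001331j
Node n2: branches {C1, L1, R2, R3, I1} → V_2 = -3.773e-07-0.0001996j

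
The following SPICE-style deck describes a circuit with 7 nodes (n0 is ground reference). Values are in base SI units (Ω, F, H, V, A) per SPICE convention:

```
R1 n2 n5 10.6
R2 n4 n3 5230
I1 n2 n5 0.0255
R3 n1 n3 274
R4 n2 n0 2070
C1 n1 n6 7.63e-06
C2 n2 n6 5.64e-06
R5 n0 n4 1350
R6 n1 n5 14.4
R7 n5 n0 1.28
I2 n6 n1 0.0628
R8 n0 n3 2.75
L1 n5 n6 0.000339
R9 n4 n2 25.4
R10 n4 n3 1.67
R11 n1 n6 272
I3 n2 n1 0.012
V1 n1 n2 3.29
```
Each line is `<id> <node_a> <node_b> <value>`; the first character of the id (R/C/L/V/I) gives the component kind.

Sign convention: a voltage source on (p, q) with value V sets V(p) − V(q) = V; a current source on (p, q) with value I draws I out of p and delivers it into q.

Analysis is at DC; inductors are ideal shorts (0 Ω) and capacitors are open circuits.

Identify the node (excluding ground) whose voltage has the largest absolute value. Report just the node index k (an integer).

1

Element admittances at DC:
  Y(R1) = 0.09434 S between n2,n5
  Y(R2) = 0.0001912 S between n4,n3
  I1: injects 0.0255 A into n5 (from n2)
  Y(R3) = 0.003650 S between n1,n3
  Y(R4) = 0.0004831 S between n2,n0
  Y(C1) = 0.000 S between n1,n6
  Y(C2) = 0.000 S between n2,n6
  Y(R5) = 0.0007407 S between n0,n4
  Y(R6) = 0.06944 S between n1,n5
  Y(R7) = 0.7812 S between n5,n0
  I2: injects 0.0628 A into n1 (from n6)
  Y(R8) = 0.3636 S between n0,n3
  L1: short n5↔n6 (DC inductor)
  Y(R9) = 0.03937 S between n4,n2
  Y(R10) = 0.5988 S between n4,n3
  Y(R11) = 0.003676 S between n1,n6
  I3: injects 0.012 A into n1 (from n2)
  V1: constraint V(n1)−V(n2) = 3.29
Assemble and solve the 8×8 MNA system:
  V(n1)=2.271  V(n2)=-1.019  V(n3)=-0.07237  V(n4)=-0.1306  V(n5)=0.03444  V(n6)=0.03444
  i(L1)=0.05458  i(V1)=-0.09731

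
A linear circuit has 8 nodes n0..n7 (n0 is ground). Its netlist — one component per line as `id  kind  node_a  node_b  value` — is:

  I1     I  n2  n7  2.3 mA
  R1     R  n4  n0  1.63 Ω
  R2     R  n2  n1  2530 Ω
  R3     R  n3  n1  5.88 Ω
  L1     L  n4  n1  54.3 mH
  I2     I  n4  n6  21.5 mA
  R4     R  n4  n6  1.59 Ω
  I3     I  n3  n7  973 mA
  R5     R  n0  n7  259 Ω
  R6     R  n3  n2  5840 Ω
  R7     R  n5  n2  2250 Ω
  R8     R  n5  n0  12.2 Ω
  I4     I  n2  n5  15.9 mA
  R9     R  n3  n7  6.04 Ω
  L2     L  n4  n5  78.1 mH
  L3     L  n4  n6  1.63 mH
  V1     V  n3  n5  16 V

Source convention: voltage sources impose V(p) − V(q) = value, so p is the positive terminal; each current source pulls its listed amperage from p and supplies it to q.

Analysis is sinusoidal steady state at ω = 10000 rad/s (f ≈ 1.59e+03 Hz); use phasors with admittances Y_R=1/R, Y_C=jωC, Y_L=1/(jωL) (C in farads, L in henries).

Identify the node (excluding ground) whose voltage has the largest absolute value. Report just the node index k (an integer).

7

Apply KCL at each of the 7 non-ground nodes and solve the resulting linear system.
Node n1: branches {R2, R3, L1} → V_1 = 14.96+0.4683j
Node n2: branches {I1, R2, R6, R7, I4} → V_2 = -10.04+0.3698j
Node n3: branches {R3, I3, R6, R9, V1} → V_3 = 15.02+0.3065j
Node n4: branches {R1, L1, I2, R4, L2, L3} → V_4 = 0.002263-0.04284j
Node n5: branches {R7, R8, I4, L2, V1} → V_5 = -0.9795+0.3065j
Node n6: branches {I2, R4, L3} → V_6 = 0.03613-0.03954j
Node n7: branches {I1, I3, R5, R9} → V_7 = 20.43+0.2996j
Source currents: i(V1)=-0.09171+0.02636j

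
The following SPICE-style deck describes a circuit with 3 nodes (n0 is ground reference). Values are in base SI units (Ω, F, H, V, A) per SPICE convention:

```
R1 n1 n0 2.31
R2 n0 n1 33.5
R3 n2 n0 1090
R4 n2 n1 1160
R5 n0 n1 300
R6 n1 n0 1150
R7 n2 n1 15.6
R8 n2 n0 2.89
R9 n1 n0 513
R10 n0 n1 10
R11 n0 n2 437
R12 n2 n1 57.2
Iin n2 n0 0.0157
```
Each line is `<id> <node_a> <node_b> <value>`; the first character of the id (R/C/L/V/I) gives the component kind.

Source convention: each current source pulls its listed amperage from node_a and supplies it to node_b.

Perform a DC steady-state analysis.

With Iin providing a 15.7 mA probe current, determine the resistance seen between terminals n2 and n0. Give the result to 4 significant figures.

MNA unknowns: 2 node voltages V₁..V_2
R1: Y=0.4329 on G[1,0]
R2: Y=0.02985 on G[0,1]
R3: Y=0.0009174 on G[2,0]
R4: Y=0.0008621 on G[2,1]
R5: Y=0.003333 on G[0,1]
R6: Y=0.0008696 on G[1,0]
R7: Y=0.06410 on G[2,1]
R8: Y=0.3460 on G[2,0]
R9: Y=0.001949 on G[1,0]
R10: Y=0.1000 on G[0,1]
R11: Y=0.002288 on G[0,2]
R12: Y=0.01748 on G[2,1]
Iin: z[2]−=0.0157, z[0]+=0.0157
solve → V1=-0.004718, V2=-0.03727

R_eq = 2.374 Ω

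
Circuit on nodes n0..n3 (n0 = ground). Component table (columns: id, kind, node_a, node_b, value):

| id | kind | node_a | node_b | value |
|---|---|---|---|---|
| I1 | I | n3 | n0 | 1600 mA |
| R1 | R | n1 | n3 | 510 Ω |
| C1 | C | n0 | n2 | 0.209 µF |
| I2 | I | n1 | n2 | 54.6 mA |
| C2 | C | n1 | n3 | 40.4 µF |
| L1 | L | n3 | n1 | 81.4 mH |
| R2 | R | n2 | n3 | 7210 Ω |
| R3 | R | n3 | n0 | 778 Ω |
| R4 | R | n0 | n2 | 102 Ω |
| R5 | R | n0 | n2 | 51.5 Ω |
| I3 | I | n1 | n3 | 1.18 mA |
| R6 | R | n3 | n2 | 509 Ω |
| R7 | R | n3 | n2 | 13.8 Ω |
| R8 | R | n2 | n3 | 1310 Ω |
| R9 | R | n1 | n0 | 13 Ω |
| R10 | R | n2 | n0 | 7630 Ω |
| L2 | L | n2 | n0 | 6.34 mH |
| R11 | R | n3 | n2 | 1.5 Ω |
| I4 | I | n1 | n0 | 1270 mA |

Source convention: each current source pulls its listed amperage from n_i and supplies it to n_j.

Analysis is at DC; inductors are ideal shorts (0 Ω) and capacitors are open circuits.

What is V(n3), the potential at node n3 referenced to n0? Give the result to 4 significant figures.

MNA unknowns: 3 node voltages V₁..V_3 plus 2 source currents (L1, L2)
I1: z[3]−=1.6, z[0]+=1.6
R1: Y=0.001961 on G[1,3]
C1: Y=0.000 on G[0,2]
I2: z[1]−=0.0546, z[2]+=0.0546
C2: Y=0.000 on G[1,3]
L1: row V3−V1=0, i_L1 at 3,1
R2: Y=0.0001387 on G[2,3]
R3: Y=0.001285 on G[3,0]
R4: Y=0.009804 on G[0,2]
R5: Y=0.01942 on G[0,2]
I3: z[1]−=0.00118, z[3]+=0.00118
R6: Y=0.001965 on G[3,2]
R7: Y=0.07246 on G[3,2]
R8: Y=0.0007634 on G[2,3]
R9: Y=0.07692 on G[1,0]
R10: Y=0.0001311 on G[2,0]
L2: row V2−V0=0, i_L2 at 2,0
R11: Y=0.6667 on G[3,2]
I4: z[1]−=1.27, z[0]+=1.27
solve → V1=-3.566, V2=0.000, V3=-3.566
aux → i_L1=1.051, i_L2=-2.591

-3.566 V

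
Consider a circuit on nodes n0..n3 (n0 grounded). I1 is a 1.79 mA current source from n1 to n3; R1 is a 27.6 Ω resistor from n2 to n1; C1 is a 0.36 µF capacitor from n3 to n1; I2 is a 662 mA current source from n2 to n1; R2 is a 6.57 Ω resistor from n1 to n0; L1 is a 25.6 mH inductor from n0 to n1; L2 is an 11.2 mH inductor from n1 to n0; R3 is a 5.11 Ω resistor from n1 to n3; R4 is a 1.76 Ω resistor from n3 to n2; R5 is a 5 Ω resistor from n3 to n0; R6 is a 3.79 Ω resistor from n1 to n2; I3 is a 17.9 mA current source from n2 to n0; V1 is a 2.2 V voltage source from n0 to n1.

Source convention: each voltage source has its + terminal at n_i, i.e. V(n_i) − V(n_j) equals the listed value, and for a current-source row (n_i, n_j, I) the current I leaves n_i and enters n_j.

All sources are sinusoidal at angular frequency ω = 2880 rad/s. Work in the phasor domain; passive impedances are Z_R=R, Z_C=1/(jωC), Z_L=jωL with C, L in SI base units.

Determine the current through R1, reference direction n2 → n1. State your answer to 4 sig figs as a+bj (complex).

-0.02850+2.193e-07j A

Element admittances at ω=2880 rad/s:
  I1: injects 0.00179 A into n3 (from n1)
  Y(R1) = 0.03623+0.000j S between n2,n1
  Y(C1) = 0.000+0.001037j S between n3,n1
  I2: injects 0.662 A into n1 (from n2)
  Y(R2) = 0.1522+0.000j S between n1,n0
  Y(L1) = 0.000-0.01356j S between n0,n1
  Y(L2) = 0.000-0.03100j S between n1,n0
  Y(R3) = 0.1957+0.000j S between n1,n3
  Y(R4) = 0.5682+0.000j S between n3,n2
  Y(R5) = 0.2000+0.000j S between n3,n0
  Y(R6) = 0.2639+0.000j S between n1,n2
  I3: injects 0.0179 A into n0 (from n2)
  V1: constraint V(n0)−V(n1) = 2.2
Assemble and solve the 4×4 MNA system:
  V(n1)=-2.200+0.000j  V(n2)=-2.987+6.053e-06j  V(n3)=-2.205+9.251e-06j
  i(V1)=-0.7580+0.09805j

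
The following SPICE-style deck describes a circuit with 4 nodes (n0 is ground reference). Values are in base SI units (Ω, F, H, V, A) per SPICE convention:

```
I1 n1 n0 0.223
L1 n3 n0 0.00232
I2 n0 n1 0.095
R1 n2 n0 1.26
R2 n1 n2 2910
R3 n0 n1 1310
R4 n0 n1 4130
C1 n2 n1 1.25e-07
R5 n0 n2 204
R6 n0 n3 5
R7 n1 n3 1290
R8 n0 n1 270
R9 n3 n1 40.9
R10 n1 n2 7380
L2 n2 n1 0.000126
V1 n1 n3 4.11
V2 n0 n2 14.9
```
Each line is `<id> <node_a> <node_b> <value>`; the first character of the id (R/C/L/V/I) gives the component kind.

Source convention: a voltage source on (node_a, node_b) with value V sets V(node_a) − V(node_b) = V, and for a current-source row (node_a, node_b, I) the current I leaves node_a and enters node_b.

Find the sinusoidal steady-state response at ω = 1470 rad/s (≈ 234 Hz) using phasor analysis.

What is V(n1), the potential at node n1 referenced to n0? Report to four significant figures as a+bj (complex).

-13.90+0.6217j V

Apply KCL at each of the 3 non-ground nodes and solve the resulting linear system.
Node n1: branches {I1, I2, R2, R3, R4, C1, R7, R8, R9, R10, L2, V1} → V_1 = -13.90+0.6217j
Node n2: branches {R1, R2, C1, R5, R10, L2, V2} → V_2 = -14.90+0.000j
Node n3: branches {L1, R6, R7, R9, V1} → V_3 = -18.01+0.6217j
Source currents: i(V1)=-3.523+5.405j, i(V2)=-15.26+5.408j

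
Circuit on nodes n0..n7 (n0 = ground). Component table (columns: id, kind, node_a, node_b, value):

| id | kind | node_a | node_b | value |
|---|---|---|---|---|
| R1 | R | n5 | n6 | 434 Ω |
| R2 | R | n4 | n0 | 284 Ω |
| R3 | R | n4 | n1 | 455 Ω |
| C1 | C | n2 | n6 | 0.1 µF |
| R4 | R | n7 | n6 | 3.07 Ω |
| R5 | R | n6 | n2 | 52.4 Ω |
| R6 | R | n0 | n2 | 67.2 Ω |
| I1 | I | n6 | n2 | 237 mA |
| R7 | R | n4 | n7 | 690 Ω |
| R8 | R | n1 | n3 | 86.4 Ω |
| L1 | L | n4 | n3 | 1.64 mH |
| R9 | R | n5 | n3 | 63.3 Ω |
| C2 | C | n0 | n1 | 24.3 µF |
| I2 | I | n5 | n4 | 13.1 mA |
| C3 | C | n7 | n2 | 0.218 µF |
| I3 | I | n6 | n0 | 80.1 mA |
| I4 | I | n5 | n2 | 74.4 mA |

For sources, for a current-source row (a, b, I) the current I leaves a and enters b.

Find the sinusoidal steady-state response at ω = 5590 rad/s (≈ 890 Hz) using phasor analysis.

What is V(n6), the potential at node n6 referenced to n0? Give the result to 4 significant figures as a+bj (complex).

Apply KCL at each of the 7 non-ground nodes and solve the resulting linear system.
Node n1: branches {R3, R8, C2} → V_1 = -0.003924+0.5538j
Node n2: branches {C1, R5, R6, I1, C3, I4} → V_2 = 0.9613-0.1430j
Node n3: branches {R8, L1, R9} → V_3 = -5.470+0.4694j
Node n4: branches {R2, R3, R7, L1, I2} → V_4 = -5.447+0.7556j
Node n5: branches {R1, R9, I2, I4} → V_5 = -11.45+0.5600j
Node n6: branches {R1, C1, R4, R5, I1, I3} → V_6 = -14.48+1.181j
Node n7: branches {R4, R7, C3} → V_7 = -14.43+1.236j

-14.48+1.181j V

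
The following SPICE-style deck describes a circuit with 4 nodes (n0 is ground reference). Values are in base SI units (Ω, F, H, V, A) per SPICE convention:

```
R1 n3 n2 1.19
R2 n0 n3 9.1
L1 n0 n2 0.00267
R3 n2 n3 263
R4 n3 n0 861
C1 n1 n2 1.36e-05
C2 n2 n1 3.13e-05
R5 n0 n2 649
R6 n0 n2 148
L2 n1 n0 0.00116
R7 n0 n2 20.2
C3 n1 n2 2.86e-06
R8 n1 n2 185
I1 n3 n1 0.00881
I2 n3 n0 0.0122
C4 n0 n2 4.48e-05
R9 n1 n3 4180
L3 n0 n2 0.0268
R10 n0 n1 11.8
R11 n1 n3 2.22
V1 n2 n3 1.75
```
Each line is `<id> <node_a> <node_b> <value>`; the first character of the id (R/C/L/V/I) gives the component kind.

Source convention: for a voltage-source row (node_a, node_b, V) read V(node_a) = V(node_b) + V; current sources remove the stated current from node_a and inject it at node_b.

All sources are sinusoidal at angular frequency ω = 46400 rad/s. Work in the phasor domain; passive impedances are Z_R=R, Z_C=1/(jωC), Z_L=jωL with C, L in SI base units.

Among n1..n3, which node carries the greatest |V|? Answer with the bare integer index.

3

MNA unknowns: 3 node voltages V₁..V_3 plus 1 source current (V1)
R1: Y=0.8403+0.000j on G[3,2]
R2: Y=0.1099+0.000j on G[0,3]
L1: Y=0.000-0.008072j on G[0,2]
R3: Y=0.003802+0.000j on G[2,3]
R4: Y=0.001161+0.000j on G[3,0]
C1: Y=0.000+0.6310j on G[1,2]
C2: Y=0.000+1.452j on G[2,1]
R5: Y=0.001541+0.000j on G[0,2]
R6: Y=0.006757+0.000j on G[0,2]
L2: Y=0.000-0.01858j on G[1,0]
R7: Y=0.04950+0.000j on G[0,2]
C3: Y=0.000+0.1327j on G[1,2]
R8: Y=0.005405+0.000j on G[1,2]
I1: z[3]−=0.00881, z[1]+=0.00881
I2: z[3]−=0.0122, z[0]+=0.0122
C4: Y=0.000+2.079j on G[0,2]
R9: Y=0.0002392+0.000j on G[1,3]
L3: Y=0.000-0.0008042j on G[0,2]
R10: Y=0.08475+0.000j on G[0,1]
R11: Y=0.4505+0.000j on G[1,3]
V1: row V2−V3=1.75, i_V1 at 2,3
solve → V1=-0.08241+0.2451j, V2=-0.003479-0.08945j, V3=-1.753-0.08945j
aux → i_V1=-2.404-0.1607j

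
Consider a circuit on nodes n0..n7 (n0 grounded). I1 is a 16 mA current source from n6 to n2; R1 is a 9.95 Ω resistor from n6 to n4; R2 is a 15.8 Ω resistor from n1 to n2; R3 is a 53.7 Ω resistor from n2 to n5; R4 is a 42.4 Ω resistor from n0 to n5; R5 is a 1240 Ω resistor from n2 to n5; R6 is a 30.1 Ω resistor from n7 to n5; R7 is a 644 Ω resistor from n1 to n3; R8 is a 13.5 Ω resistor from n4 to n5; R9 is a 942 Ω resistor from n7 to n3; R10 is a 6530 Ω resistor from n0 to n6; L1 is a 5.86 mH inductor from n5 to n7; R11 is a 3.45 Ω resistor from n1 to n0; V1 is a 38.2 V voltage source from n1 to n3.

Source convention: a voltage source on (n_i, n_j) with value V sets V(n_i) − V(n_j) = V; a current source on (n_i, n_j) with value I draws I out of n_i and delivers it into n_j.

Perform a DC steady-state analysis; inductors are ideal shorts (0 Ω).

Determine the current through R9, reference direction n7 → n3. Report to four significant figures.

0.03907 A

Apply KCL at each of the 7 non-ground nodes and solve the resulting linear system.
Node n1: branches {R2, R7, R11, V1} → V_1 = 0.1056
Node n2: branches {I1, R2, R3, R5} → V_2 = -0.02809
Node n3: branches {R7, R9, V1} → V_3 = -38.09
Node n4: branches {R1, R8} → V_4 = -1.500
Node n5: branches {R3, R4, R5, R6, R8, L1} → V_5 = -1.287
Node n6: branches {I1, R1, R10} → V_6 = -1.656
Node n7: branches {R6, R9, L1} → V_7 = -1.287
Source currents: i(L1)=0.03907, i(V1)=-0.09839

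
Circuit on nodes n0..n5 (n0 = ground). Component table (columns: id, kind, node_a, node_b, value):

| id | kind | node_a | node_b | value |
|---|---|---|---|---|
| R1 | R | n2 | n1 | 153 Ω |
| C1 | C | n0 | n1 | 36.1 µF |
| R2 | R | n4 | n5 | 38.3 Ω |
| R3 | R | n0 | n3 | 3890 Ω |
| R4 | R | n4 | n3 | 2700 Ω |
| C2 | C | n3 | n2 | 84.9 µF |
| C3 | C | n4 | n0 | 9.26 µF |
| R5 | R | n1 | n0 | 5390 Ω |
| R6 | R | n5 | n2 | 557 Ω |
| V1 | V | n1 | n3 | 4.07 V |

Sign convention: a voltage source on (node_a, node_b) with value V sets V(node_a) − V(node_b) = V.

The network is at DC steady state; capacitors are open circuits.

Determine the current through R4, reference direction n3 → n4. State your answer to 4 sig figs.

Element admittances at DC:
  Y(R1) = 0.006536 S between n2,n1
  Y(C1) = 0.000 S between n0,n1
  Y(R2) = 0.02611 S between n4,n5
  Y(R3) = 0.0002571 S between n0,n3
  Y(R4) = 0.0003704 S between n4,n3
  Y(C2) = 0.000 S between n3,n2
  Y(C3) = 0.000 S between n4,n0
  Y(R5) = 0.0001855 S between n1,n0
  Y(R6) = 0.001795 S between n5,n2
  V1: constraint V(n1)−V(n3) = 4.07
Assemble and solve the 6×6 MNA system:
  V(n1)=2.364  V(n2)=2.183  V(n3)=-1.706  V(n4)=1.481  V(n5)=1.526
  i(V1)=-0.001619

-0.001180 A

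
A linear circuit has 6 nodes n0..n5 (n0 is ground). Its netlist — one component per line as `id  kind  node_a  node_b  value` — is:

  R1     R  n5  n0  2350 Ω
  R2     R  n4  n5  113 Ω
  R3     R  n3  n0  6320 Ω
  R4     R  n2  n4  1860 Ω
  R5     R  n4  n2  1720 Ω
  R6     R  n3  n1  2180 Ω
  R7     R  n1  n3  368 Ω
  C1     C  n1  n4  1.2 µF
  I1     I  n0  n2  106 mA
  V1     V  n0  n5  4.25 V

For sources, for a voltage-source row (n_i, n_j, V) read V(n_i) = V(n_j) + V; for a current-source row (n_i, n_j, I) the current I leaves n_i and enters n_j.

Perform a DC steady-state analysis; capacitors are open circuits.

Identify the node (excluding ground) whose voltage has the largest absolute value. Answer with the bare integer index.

MNA unknowns: 5 node voltages V₁..V_5 plus 1 source current (V1)
R1: Y=0.0004255 on G[5,0]
R2: Y=0.008850 on G[4,5]
R3: Y=0.0001582 on G[3,0]
R4: Y=0.0005376 on G[2,4]
R5: Y=0.0005814 on G[4,2]
R6: Y=0.0004587 on G[3,1]
R7: Y=0.002717 on G[1,3]
C1: Y=0.000 on G[1,4]
I1: z[0]−=0.106, z[2]+=0.106
V1: row V0−V5=4.25, i_V1 at 0,5
solve → V1=0.000, V2=102.5, V3=0.000, V4=7.728, V5=-4.250
aux → i_V1=-0.1078

2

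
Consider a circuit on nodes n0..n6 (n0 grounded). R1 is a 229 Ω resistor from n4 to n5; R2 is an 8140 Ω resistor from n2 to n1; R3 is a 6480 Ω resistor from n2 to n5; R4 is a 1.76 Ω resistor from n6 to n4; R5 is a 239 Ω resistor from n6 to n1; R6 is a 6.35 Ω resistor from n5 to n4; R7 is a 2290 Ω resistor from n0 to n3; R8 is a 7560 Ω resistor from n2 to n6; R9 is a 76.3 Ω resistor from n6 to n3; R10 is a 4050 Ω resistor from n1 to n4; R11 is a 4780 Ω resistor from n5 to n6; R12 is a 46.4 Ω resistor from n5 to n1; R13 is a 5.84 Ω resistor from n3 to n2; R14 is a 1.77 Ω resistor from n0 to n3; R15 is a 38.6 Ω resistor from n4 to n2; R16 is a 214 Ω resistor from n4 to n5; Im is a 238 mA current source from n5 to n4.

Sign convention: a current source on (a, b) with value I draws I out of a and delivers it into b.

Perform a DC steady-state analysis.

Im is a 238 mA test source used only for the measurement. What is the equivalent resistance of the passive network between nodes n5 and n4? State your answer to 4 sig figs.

R_eq = 5.861 Ω

Apply KCL at each of the 6 non-ground nodes and solve the resulting linear system.
Node n1: branches {R2, R5, R10, R12} → V_1 = -1.141
Node n2: branches {R2, R3, R8, R13, R15} → V_2 = -0.0002238
Node n3: branches {R7, R9, R13, R14} → V_3 = 0.000
Node n4: branches {R1, R4, R6, R10, R15, R16, Im} → V_4 = 0.01193
Node n5: branches {R1, R3, R6, R11, R12, R16, Im} → V_5 = -1.383
Node n6: branches {R4, R5, R8, R9, R11} → V_6 = 0.002924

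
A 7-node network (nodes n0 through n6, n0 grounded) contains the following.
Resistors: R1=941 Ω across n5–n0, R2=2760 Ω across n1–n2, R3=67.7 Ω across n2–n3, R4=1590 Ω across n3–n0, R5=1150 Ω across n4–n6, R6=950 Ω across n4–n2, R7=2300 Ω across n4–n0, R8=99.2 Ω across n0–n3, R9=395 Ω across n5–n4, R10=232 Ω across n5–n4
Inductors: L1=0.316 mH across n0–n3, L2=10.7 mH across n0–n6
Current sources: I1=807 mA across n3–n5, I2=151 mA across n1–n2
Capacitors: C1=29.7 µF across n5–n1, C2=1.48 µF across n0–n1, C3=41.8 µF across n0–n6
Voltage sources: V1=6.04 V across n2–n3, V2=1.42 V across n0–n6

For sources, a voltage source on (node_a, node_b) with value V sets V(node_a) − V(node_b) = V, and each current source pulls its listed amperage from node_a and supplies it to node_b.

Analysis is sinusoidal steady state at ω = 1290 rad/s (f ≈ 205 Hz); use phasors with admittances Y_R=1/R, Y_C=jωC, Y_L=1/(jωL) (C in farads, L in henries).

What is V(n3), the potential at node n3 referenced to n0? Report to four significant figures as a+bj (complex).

0.04089-0.1976j V

Apply KCL at each of the 6 non-ground nodes and solve the resulting linear system.
Node n1: branches {R2, C1, C2, I2} → V_1 = 152.3-83.18j
Node n2: branches {R2, R3, R6, I2, V1} → V_2 = 6.081-0.1976j
Node n3: branches {L1, R3, R4, I1, R8, V1} → V_3 = 0.04089-0.1976j
Node n4: branches {R5, R6, R7, R9, R10} → V_4 = 118.9-68.94j
Node n5: branches {R1, I1, C1, R9, R10} → V_5 = 159.1-92.65j
Node n6: branches {L2, R5, C3, V2} → V_6 = -1.420+0.000j
Source currents: i(V1)=0.2335-0.1024j, i(V2)=-0.1046+0.08625j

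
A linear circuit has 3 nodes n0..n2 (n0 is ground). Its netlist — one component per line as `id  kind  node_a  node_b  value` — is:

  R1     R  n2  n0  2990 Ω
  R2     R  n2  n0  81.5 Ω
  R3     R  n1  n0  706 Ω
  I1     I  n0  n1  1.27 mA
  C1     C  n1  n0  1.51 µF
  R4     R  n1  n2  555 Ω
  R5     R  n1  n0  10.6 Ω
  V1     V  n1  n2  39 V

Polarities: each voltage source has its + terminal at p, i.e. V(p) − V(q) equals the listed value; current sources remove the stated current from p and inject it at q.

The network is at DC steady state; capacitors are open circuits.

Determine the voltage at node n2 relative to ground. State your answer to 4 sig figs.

-34.45 V

Apply KCL at each of the 2 non-ground nodes and solve the resulting linear system.
Node n1: branches {R3, I1, C1, R4, R5, V1} → V_1 = 4.548
Node n2: branches {R1, R2, R4, V1} → V_2 = -34.45
Source currents: i(V1)=-0.5045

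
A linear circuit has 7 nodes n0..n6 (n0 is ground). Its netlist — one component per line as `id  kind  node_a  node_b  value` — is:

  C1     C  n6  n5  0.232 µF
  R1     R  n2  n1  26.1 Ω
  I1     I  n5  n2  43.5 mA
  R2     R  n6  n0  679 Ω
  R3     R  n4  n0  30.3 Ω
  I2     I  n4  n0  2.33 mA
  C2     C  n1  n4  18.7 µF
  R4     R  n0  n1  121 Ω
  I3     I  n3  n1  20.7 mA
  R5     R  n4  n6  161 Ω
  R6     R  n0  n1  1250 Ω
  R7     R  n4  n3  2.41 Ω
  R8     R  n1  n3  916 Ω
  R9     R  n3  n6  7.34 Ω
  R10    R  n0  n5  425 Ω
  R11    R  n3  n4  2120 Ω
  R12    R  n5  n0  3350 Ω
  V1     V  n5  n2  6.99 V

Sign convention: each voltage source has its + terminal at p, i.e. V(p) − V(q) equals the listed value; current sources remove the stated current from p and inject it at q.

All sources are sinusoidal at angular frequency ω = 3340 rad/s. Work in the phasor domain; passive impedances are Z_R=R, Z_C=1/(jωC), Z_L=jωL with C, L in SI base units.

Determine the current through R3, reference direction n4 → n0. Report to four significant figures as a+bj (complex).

Element admittances at ω=3340 rad/s:
  Y(C1) = 0.000+0.0007749j S between n6,n5
  Y(R1) = 0.03831+0.000j S between n2,n1
  I1: injects 0.0435 A into n2 (from n5)
  Y(R2) = 0.001473+0.000j S between n6,n0
  Y(R3) = 0.03300+0.000j S between n4,n0
  I2: injects 0.00233 A into n0 (from n4)
  Y(C2) = 0.000+0.06246j S between n1,n4
  Y(R4) = 0.008264+0.000j S between n0,n1
  I3: injects 0.0207 A into n1 (from n3)
  Y(R5) = 0.006211+0.000j S between n4,n6
  Y(R6) = 0.0008000+0.000j S between n0,n1
  Y(R7) = 0.4149+0.000j S between n4,n3
  Y(R8) = 0.001092+0.000j S between n1,n3
  Y(R9) = 0.1362+0.000j S between n3,n6
  Y(R10) = 0.002353+0.000j S between n0,n5
  Y(R11) = 0.0004717+0.000j S between n3,n4
  Y(R12) = 0.0002985+0.000j S between n5,n0
  V1: constraint V(n5)−V(n2) = 6.99
Assemble and solve the 7×7 MNA system:
  V(n1)=-0.4673-0.09689j  V(n2)=-0.8951-0.2144j  V(n3)=-0.4589+0.05088j  V(n4)=-0.4118+0.04004j  V(n5)=6.095-0.2144j  V(n6)=-0.4506+0.08514j
  i(V1)=-0.05989-0.004503j

-0.01359+0.001321j A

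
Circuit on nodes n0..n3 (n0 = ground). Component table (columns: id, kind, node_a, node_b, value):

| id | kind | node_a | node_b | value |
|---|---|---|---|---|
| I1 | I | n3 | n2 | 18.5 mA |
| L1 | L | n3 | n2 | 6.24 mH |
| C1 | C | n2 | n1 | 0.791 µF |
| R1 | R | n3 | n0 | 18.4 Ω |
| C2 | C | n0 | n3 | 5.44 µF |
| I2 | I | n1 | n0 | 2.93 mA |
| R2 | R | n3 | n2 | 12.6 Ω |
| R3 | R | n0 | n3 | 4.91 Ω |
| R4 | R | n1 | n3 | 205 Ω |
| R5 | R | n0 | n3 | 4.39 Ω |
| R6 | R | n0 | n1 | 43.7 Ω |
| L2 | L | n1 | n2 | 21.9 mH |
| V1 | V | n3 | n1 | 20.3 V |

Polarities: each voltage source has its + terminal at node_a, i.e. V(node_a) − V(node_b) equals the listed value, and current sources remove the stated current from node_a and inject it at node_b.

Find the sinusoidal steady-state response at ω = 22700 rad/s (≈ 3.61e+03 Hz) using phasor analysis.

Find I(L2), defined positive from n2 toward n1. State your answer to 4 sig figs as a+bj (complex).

Element admittances at ω=22700 rad/s:
  I1: injects 0.0185 A into n2 (from n3)
  Y(L1) = 0.000-0.007060j S between n3,n2
  Y(C1) = 0.000+0.01796j S between n2,n1
  Y(R1) = 0.05435+0.000j S between n3,n0
  Y(C2) = 0.000+0.1235j S between n0,n3
  I2: injects 0.00293 A into n0 (from n1)
  Y(R2) = 0.07937+0.000j S between n3,n2
  Y(R3) = 0.2037+0.000j S between n0,n3
  Y(R4) = 0.004878+0.000j S between n1,n3
  Y(R5) = 0.2278+0.000j S between n0,n3
  Y(R6) = 0.02288+0.000j S between n0,n1
  Y(L2) = 0.000-0.002012j S between n1,n2
  V1: constraint V(n3)−V(n1) = 20.3
Assemble and solve the 4×4 MNA system:
  V(n1)=-19.44-0.2080j  V(n2)=0.6363-4.262j  V(n3)=0.8569-0.2080j
  i(V1)=-0.6056-0.3249j

-0.008154-0.04039j A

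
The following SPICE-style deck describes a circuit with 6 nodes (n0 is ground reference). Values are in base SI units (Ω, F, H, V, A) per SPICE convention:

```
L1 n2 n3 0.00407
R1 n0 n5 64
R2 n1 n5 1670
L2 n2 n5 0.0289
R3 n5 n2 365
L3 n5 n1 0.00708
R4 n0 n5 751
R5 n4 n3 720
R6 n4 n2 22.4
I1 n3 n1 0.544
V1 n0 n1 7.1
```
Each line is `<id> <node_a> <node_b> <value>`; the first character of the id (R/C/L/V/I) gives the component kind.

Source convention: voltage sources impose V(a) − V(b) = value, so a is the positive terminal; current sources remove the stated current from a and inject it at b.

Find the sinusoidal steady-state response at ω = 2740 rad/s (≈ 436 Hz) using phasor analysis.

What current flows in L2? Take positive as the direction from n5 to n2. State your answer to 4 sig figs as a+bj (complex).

MNA unknowns: 5 node voltages V₁..V_5 plus 1 source current (V1)
L1: Y=0.000-0.08967j on G[2,3]
R1: Y=0.01562+0.000j on G[0,5]
R2: Y=0.0005988+0.000j on G[1,5]
L2: Y=0.000-0.01263j on G[2,5]
R3: Y=0.002740+0.000j on G[5,2]
L3: Y=0.000-0.05155j on G[5,1]
R4: Y=0.001332+0.000j on G[0,5]
R5: Y=0.001389+0.000j on G[4,3]
R6: Y=0.04464+0.000j on G[4,2]
I1: z[3]−=0.544, z[1]+=0.544
V1: row V0−V1=7.1, i_V1 at 0,1
solve → V1=-7.100+0.000j, V2=-18.53-48.50j, V3=-18.62-54.57j, V4=-18.54-48.69j, V5=-9.608-7.364j
aux → i_V1=-0.1629-0.1249j

0.5195-0.1127j A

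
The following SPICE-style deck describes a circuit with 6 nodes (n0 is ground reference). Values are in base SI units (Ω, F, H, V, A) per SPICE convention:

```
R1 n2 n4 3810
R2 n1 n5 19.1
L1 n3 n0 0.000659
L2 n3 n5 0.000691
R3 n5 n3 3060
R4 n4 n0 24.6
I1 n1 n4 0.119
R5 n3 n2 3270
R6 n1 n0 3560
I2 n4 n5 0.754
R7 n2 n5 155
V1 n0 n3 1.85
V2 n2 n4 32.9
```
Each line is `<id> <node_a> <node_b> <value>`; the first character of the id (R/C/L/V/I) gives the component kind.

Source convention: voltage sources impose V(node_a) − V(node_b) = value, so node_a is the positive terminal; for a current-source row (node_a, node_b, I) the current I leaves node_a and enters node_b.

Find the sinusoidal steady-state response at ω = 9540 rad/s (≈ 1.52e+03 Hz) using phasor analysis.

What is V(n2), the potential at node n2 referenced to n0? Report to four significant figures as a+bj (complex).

Element admittances at ω=9540 rad/s:
  Y(R1) = 0.0002625+0.000j S between n2,n4
  Y(R2) = 0.05236+0.000j S between n1,n5
  Y(L1) = 0.000-0.1591j S between n3,n0
  Y(L2) = 0.000-0.1517j S between n3,n5
  Y(R3) = 0.0003268+0.000j S between n5,n3
  Y(R4) = 0.04065+0.000j S between n4,n0
  I1: injects 0.119 A into n4 (from n1)
  Y(R5) = 0.0003058+0.000j S between n3,n2
  Y(R6) = 0.0002809+0.000j S between n1,n0
  I2: injects 0.754 A into n5 (from n4)
  Y(R7) = 0.006452+0.000j S between n2,n5
  V1: constraint V(n0)−V(n3) = 1.85
  V2: constraint V(n2)−V(n4) = 32.9
Assemble and solve the 7×7 MNA system:
  V(n1)=-3.903+4.857j  V(n2)=14.58+0.6645j  V(n3)=-1.850+0.000j  V(n4)=-18.32+0.6645j  V(n5)=-1.651+4.883j
  i(V1)=-0.7458+0.3226j  i(V2)=-0.1184+0.02701j

14.58+0.6645j V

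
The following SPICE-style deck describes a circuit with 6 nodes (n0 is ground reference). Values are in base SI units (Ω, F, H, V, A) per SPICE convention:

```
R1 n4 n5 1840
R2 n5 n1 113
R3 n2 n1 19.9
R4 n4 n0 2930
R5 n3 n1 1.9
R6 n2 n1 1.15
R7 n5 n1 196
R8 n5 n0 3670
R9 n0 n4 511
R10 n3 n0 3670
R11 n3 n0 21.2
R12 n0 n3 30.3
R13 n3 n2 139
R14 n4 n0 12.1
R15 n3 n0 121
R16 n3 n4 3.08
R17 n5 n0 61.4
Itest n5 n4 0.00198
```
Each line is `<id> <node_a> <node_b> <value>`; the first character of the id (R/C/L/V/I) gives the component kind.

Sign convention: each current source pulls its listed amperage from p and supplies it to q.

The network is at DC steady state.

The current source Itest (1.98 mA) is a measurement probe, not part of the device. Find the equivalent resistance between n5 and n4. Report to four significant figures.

R_eq = 35.61 Ω

Apply KCL at each of the 5 non-ground nodes and solve the resulting linear system.
Node n1: branches {R2, R3, R5, R6, R7} → V_1 = 0.002361
Node n2: branches {R3, R6, R13} → V_2 = 0.002374
Node n3: branches {R5, R10, R11, R12, R13, R15, R16} → V_3 = 0.004059
Node n4: branches {R1, R4, R9, R14, R16, Itest} → V_4 = 0.007957
Node n5: branches {R1, R2, R7, R8, R17, Itest} → V_5 = -0.06256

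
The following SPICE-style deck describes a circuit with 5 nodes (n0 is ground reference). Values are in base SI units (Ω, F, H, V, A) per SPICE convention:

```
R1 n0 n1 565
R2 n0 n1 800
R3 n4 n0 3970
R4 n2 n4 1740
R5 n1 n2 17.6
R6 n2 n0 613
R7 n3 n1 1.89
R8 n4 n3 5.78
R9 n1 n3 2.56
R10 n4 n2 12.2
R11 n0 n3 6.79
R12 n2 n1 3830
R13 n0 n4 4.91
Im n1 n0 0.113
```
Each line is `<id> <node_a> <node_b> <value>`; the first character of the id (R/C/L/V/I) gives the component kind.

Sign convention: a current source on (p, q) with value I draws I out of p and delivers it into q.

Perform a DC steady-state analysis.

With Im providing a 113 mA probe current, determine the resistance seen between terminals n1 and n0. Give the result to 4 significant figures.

MNA unknowns: 4 node voltages V₁..V_4
R1: Y=0.001770 on G[0,1]
R2: Y=0.001250 on G[0,1]
R3: Y=0.0002519 on G[4,0]
R4: Y=0.0005747 on G[2,4]
R5: Y=0.05682 on G[1,2]
R6: Y=0.001631 on G[2,0]
R7: Y=0.5291 on G[3,1]
R8: Y=0.1730 on G[4,3]
R9: Y=0.3906 on G[1,3]
R10: Y=0.08197 on G[4,2]
R11: Y=0.1473 on G[0,3]
R12: Y=0.0002611 on G[2,1]
R13: Y=0.2037 on G[0,4]
Im: z[1]−=0.113, z[0]+=0.113
solve → V1=-0.5457, V2=-0.3537, V3=-0.4366, V4=-0.2279

R_eq = 4.829 Ω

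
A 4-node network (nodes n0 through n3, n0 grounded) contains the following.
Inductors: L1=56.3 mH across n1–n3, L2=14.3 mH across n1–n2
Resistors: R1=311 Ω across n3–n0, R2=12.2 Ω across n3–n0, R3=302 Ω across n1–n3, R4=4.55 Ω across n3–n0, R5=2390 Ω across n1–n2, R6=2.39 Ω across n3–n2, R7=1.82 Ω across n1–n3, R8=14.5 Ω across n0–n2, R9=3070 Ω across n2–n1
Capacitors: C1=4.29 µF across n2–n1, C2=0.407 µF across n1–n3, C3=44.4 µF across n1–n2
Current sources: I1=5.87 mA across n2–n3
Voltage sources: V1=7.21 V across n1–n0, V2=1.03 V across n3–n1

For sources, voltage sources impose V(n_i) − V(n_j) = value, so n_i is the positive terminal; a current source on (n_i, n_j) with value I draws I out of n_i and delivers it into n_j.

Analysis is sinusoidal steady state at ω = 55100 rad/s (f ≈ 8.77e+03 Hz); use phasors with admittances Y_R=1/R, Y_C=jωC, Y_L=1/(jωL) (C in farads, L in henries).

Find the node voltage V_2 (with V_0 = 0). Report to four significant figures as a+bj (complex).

Element admittances at ω=55100 rad/s:
  Y(L1) = 0.000-0.0003224j S between n1,n3
  Y(R1) = 0.003215+0.000j S between n3,n0
  Y(R2) = 0.08197+0.000j S between n3,n0
  Y(R3) = 0.003311+0.000j S between n1,n3
  Y(R4) = 0.2198+0.000j S between n3,n0
  Y(L2) = 0.000-0.001269j S between n1,n2
  Y(R5) = 0.0004184+0.000j S between n1,n2
  Y(C1) = 0.000+0.2364j S between n2,n1
  Y(R6) = 0.4184+0.000j S between n3,n2
  Y(C2) = 0.000+0.02243j S between n1,n3
  Y(C3) = 0.000+2.446j S between n1,n2
  I1: injects 0.00587 A into n3 (from n2)
  Y(R7) = 0.5495+0.000j S between n1,n3
  Y(R8) = 0.06897+0.000j S between n0,n2
  Y(R9) = 0.0003257+0.000j S between n2,n1
  V1: constraint V(n1)−V(n0) = 7.21
  V2: constraint V(n3)−V(n1) = 1.03
Assemble and solve the 5×5 MNA system:
  V(n1)=7.210+0.000j  V(n2)=7.205+0.02604j  V(n3)=8.240+0.000j
  i(V1)=-3.010-0.001796j  i(V2)=-3.509-0.01187j

7.205+0.02604j V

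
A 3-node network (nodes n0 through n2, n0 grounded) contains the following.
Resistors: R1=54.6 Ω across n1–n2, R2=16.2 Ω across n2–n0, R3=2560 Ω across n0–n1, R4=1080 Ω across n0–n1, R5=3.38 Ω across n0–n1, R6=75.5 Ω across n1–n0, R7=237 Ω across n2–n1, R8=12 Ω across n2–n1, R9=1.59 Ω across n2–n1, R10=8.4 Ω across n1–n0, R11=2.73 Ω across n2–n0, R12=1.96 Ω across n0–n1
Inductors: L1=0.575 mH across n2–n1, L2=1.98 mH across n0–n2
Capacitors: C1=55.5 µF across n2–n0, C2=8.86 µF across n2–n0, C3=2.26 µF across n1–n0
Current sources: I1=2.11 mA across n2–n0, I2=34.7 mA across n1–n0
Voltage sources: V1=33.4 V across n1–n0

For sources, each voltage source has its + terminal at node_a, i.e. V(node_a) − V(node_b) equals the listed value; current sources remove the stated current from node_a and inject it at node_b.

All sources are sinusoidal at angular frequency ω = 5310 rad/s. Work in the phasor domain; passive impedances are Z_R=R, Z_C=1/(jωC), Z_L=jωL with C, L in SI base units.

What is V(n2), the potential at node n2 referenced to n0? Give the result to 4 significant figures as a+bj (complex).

21.65-7.901j V

Apply KCL at each of the 2 non-ground nodes and solve the resulting linear system.
Node n1: branches {R1, R3, R4, L1, R5, R6, R7, I2, R8, R9, R10, C3, R12, V1} → V_1 = 33.40+0.000j
Node n2: branches {R1, R2, L1, C1, I1, R7, L2, R8, R9, R11, C2} → V_2 = 21.65-7.901j
Source currents: i(V1)=-42.64-2.359j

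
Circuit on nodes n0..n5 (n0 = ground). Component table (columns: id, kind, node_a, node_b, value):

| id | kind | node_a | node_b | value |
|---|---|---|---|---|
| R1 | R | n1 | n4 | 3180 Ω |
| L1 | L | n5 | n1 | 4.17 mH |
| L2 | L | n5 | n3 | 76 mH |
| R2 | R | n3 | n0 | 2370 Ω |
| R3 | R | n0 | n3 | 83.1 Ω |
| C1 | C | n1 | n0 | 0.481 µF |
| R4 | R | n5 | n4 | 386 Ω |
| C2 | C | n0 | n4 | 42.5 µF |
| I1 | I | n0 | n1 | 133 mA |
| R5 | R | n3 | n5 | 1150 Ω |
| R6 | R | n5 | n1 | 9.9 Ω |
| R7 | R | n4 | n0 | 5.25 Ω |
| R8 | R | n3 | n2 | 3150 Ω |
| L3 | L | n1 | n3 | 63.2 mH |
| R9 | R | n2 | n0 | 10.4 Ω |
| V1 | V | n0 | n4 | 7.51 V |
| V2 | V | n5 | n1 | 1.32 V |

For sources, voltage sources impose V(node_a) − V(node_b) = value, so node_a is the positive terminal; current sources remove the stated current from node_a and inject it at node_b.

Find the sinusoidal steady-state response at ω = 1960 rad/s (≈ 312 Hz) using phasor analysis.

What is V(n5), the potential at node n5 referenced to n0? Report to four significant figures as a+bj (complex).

MNA unknowns: 5 node voltages V₁..V_5 plus 2 source currents (V1, V2)
R1: Y=0.0003145+0.000j on G[1,4]
L1: Y=0.000-0.1224j on G[5,1]
L2: Y=0.000-0.006713j on G[5,3]
R2: Y=0.0004219+0.000j on G[3,0]
R3: Y=0.01203+0.000j on G[0,3]
C1: Y=0.000+0.0009428j on G[1,0]
R4: Y=0.002591+0.000j on G[5,4]
C2: Y=0.000+0.08330j on G[0,4]
I1: z[0]−=0.133, z[1]+=0.133
R5: Y=0.0008696+0.000j on G[3,5]
R6: Y=0.1010+0.000j on G[5,1]
R7: Y=0.1905+0.000j on G[4,0]
R8: Y=0.0003175+0.000j on G[3,2]
L3: Y=0.000-0.008073j on G[1,3]
R9: Y=0.09615+0.000j on G[2,0]
V1: row V0−V4=7.51, i_V1 at 0,4
V2: row V5−V1=1.32, i_V2 at 5,1
solve → V1=8.024+4.277j, V2=0.02280-0.005150j, V3=6.928-1.565j, V4=-7.510+0.000j, V5=9.344+4.277j
aux → i_V1=-1.479-0.6380j, i_V2=-0.2183+0.1616j

9.344+4.277j V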